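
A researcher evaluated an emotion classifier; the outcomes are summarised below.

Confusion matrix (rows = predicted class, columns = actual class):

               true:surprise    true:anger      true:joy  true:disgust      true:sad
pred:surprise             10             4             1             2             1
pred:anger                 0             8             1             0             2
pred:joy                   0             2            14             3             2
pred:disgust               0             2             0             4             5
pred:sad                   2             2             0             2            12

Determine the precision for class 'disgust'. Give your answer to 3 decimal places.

precision = TP/(TP+FP).
disgust: TP=4, FP=0+2+0+5=7 → 4/11 = 0.3636

0.364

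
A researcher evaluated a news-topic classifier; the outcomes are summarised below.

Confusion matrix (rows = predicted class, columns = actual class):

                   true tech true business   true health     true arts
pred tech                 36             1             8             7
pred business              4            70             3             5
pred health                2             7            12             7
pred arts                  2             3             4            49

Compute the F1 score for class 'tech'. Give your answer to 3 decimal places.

0.750

F1 score = 2·TP/(2·TP+FP+FN).
tech: TP=36, FP=1+8+7=16, FN=4+2+2=8 → 72/96 = 0.7500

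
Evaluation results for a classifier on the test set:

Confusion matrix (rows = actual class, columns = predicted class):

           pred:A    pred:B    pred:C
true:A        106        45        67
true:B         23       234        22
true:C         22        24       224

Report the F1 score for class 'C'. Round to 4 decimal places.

Treat 'C' as positive and all other classes as negative.
F1 score = 2·TP/(2·TP+FP+FN).
C: TP=224, FP=67+22=89, FN=22+24=46 → 448/583 = 0.76844

0.7684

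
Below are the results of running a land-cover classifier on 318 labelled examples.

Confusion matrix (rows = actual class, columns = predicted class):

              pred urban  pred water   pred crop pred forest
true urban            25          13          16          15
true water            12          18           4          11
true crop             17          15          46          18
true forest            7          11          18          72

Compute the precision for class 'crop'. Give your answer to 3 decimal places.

Treat 'crop' as positive and all other classes as negative.
precision = TP/(TP+FP).
crop: TP=46, FP=16+4+18=38 → 46/84 = 0.5476

0.548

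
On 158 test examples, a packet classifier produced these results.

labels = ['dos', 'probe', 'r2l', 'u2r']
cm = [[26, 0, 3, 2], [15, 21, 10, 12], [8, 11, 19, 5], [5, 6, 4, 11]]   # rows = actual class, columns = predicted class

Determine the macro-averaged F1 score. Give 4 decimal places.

0.4808

Per-class F1 score (2·TP/(2·TP+FP+FN)):
  dos: TP=26, FP=15+8+5=28, FN=0+3+2=5 → 52/85 = 0.61176
  probe: TP=21, FP=0+11+6=17, FN=15+10+12=37 → 42/96 = 0.43750
  r2l: TP=19, FP=3+10+4=17, FN=8+11+5=24 → 38/79 = 0.48101
  u2r: TP=11, FP=2+12+5=19, FN=5+6+4=15 → 22/56 = 0.39286
Macro-F1 score = mean = (0.61176 + 0.43750 + 0.48101 + 0.39286) / 4 = 0.4808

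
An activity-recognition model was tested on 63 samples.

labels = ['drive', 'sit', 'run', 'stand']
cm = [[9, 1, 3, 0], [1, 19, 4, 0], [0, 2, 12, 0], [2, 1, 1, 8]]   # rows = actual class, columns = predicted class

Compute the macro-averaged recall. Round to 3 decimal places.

Per-class recall (TP/(TP+FN)):
  drive: TP=9, FN=1+3+0=4 → 9/13 = 0.6923
  sit: TP=19, FN=1+4+0=5 → 19/24 = 0.7917
  run: TP=12, FN=0+2+0=2 → 12/14 = 0.8571
  stand: TP=8, FN=2+1+1=4 → 8/12 = 0.6667
Macro-recall = mean = (0.6923 + 0.7917 + 0.8571 + 0.6667) / 4 = 0.752

0.752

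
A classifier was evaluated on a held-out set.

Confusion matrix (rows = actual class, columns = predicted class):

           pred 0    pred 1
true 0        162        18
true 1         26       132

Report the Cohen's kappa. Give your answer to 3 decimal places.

0.738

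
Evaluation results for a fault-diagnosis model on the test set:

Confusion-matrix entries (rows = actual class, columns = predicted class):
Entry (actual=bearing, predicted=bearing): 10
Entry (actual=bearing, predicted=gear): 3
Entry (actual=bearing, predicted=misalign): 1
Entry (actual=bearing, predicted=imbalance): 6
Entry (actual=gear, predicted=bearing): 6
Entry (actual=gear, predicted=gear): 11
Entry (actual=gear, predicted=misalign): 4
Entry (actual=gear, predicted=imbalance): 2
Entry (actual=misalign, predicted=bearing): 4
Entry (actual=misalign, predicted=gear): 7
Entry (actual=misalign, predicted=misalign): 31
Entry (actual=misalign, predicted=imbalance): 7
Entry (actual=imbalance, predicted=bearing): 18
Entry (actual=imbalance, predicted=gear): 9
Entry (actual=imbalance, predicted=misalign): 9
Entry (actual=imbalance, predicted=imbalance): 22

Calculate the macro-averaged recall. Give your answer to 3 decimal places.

0.498

Per-class recall (TP/(TP+FN)):
  bearing: TP=10, FN=3+1+6=10 → 10/20 = 0.5000
  gear: TP=11, FN=6+4+2=12 → 11/23 = 0.4783
  misalign: TP=31, FN=4+7+7=18 → 31/49 = 0.6327
  imbalance: TP=22, FN=18+9+9=36 → 22/58 = 0.3793
Macro-recall = mean = (0.5000 + 0.4783 + 0.6327 + 0.3793) / 4 = 0.498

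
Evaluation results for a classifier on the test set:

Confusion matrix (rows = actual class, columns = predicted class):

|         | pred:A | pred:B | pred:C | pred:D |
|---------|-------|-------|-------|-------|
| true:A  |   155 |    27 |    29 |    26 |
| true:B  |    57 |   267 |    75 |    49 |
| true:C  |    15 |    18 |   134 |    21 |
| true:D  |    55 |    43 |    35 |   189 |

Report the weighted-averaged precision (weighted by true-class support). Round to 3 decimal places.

Per-class precision (TP/(TP+FP)):
  A: TP=155, FP=57+15+55=127 → 155/282 = 0.5496
  B: TP=267, FP=27+18+43=88 → 267/355 = 0.7521
  C: TP=134, FP=29+75+35=139 → 134/273 = 0.4908
  D: TP=189, FP=26+49+21=96 → 189/285 = 0.6632
Weighted-precision = Σ (supportᵢ/N)·precisionᵢ with N=1195: (237/1195)·0.5496 + (448/1195)·0.7521 + (188/1195)·0.4908 + (322/1195)·0.6632 = 0.647

0.647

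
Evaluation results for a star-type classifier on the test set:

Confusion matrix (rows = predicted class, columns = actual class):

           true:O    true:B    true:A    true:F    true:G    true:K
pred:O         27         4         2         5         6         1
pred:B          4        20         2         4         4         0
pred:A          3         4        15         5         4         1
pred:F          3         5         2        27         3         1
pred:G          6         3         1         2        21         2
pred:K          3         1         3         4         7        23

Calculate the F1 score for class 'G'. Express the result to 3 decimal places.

0.525

Treat 'G' as positive and all other classes as negative.
F1 score = 2·TP/(2·TP+FP+FN).
G: TP=21, FP=6+3+1+2+2=14, FN=6+4+4+3+7=24 → 42/80 = 0.5250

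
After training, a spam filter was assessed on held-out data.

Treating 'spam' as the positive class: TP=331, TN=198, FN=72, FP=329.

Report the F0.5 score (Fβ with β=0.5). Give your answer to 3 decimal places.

Fβ = (1+β²)·TP / ((1+β²)·TP + β²·FN + FP), with β²=1/4
= 1.25·331 / (1.25·331 + 0.25·72 + 329) = 0.544

0.544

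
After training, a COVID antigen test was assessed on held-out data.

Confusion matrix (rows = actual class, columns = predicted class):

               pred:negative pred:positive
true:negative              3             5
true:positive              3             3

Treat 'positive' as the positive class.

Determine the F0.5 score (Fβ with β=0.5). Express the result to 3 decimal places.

Fβ = (1+β²)·TP / ((1+β²)·TP + β²·FN + FP), with β²=1/4
= 1.25·3 / (1.25·3 + 0.25·3 + 5) = 0.395

0.395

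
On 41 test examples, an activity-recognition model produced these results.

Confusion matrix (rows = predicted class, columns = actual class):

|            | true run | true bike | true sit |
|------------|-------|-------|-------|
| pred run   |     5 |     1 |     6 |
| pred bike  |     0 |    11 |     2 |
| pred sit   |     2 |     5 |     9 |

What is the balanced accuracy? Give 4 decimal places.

0.6303

Balanced accuracy = mean of per-class recall.
  run: recall = 5/7 = 0.71429
  bike: recall = 11/17 = 0.64706
  sit: recall = 9/17 = 0.52941
Mean = (0.71429 + 0.64706 + 0.52941) / 3 = 0.6303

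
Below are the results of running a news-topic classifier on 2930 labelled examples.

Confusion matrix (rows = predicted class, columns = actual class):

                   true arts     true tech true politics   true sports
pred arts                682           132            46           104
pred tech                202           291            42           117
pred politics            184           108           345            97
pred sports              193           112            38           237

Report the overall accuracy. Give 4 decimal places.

0.5307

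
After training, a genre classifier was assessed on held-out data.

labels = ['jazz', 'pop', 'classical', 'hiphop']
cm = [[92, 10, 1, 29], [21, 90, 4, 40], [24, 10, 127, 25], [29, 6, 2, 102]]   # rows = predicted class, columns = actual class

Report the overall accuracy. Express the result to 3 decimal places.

0.672

Accuracy = trace / total = (92+90+127+102=411) / 612 = 411/612 = 0.672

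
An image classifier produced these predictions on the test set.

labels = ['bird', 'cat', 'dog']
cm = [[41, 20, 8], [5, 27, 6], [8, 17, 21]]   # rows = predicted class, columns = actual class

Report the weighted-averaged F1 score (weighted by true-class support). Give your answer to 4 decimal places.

0.5754

Per-class F1 score (2·TP/(2·TP+FP+FN)):
  bird: TP=41, FP=20+8=28, FN=5+8=13 → 82/123 = 0.66667
  cat: TP=27, FP=5+6=11, FN=20+17=37 → 54/102 = 0.52941
  dog: TP=21, FP=8+17=25, FN=8+6=14 → 42/81 = 0.51852
Weighted-F1 score = Σ (supportᵢ/N)·F1 scoreᵢ with N=153: (54/153)·0.66667 + (64/153)·0.52941 + (35/153)·0.51852 = 0.5754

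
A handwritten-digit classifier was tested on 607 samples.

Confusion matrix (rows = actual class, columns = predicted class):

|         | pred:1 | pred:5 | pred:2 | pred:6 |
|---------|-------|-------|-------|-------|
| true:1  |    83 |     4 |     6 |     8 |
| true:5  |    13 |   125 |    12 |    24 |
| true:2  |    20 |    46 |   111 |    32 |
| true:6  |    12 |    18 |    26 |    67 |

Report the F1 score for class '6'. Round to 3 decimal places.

Take TP from the diagonal, FP from the rest of the '6' prediction marginal, FN from the rest of the '6' actual marginal.
F1 score = 2·TP/(2·TP+FP+FN).
6: TP=67, FP=8+24+32=64, FN=12+18+26=56 → 134/254 = 0.5276

0.528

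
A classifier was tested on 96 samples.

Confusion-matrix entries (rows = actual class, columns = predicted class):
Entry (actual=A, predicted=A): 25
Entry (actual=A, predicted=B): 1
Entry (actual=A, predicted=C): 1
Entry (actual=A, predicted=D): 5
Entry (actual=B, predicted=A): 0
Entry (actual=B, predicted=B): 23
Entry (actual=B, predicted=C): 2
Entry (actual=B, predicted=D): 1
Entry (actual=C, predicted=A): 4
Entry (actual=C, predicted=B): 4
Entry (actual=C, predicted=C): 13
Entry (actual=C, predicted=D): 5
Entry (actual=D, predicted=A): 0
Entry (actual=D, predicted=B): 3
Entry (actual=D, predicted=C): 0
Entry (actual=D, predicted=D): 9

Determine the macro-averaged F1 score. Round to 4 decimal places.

Per-class F1 score (2·TP/(2·TP+FP+FN)):
  A: TP=25, FP=0+4+0=4, FN=1+1+5=7 → 50/61 = 0.81967
  B: TP=23, FP=1+4+3=8, FN=0+2+1=3 → 46/57 = 0.80702
  C: TP=13, FP=1+2+0=3, FN=4+4+5=13 → 26/42 = 0.61905
  D: TP=9, FP=5+1+5=11, FN=0+3+0=3 → 18/32 = 0.56250
Macro-F1 score = mean = (0.81967 + 0.80702 + 0.61905 + 0.56250) / 4 = 0.7021

0.7021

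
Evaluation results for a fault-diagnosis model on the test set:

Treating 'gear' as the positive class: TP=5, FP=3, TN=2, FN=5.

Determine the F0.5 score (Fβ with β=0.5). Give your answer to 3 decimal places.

Fβ = (1+β²)·TP / ((1+β²)·TP + β²·FN + FP), with β²=1/4
= 1.25·5 / (1.25·5 + 0.25·5 + 3) = 0.595

0.595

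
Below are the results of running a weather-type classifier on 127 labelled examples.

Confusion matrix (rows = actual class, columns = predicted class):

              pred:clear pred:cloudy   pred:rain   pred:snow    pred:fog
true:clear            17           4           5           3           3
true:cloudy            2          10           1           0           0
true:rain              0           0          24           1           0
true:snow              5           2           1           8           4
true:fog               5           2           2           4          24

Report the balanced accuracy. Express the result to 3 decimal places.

0.662

Balanced accuracy = mean of per-class recall.
  clear: recall = 17/32 = 0.5313
  cloudy: recall = 10/13 = 0.7692
  rain: recall = 24/25 = 0.9600
  snow: recall = 8/20 = 0.4000
  fog: recall = 24/37 = 0.6486
Mean = (0.5313 + 0.7692 + 0.9600 + 0.4000 + 0.6486) / 5 = 0.662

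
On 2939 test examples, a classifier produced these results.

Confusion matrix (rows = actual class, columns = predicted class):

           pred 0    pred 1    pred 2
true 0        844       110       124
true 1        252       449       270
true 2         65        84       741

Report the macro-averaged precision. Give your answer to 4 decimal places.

Per-class precision (TP/(TP+FP)):
  0: TP=844, FP=252+65=317 → 844/1161 = 0.72696
  1: TP=449, FP=110+84=194 → 449/643 = 0.69829
  2: TP=741, FP=124+270=394 → 741/1135 = 0.65286
Macro-precision = mean = (0.72696 + 0.69829 + 0.65286) / 3 = 0.6927

0.6927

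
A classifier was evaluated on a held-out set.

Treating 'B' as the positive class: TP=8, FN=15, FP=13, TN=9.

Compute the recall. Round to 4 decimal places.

Recall = TP/(TP+FN) = 8/(8+15) = 8/23 = 0.3478

0.3478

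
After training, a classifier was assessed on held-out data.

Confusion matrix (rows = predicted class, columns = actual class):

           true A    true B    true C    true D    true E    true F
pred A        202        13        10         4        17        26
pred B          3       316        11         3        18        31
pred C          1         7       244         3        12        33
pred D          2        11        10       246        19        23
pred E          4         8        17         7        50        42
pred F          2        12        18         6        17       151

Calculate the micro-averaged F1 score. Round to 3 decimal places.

0.756

Micro-averaging pools counts across classes: ΣTP=1209, ΣFP=390, ΣFN=390.
Micro-F1 score = 2·TP/(2·TP+FP+FN) on pooled counts = 0.756 (equals overall accuracy in single-label multiclass).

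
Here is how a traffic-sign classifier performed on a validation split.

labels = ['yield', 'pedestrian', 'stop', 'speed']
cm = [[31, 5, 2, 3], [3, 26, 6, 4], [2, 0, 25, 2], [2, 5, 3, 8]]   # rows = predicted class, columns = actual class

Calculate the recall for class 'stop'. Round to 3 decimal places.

recall = TP/(TP+FN).
stop: TP=25, FN=2+6+3=11 → 25/36 = 0.6944

0.694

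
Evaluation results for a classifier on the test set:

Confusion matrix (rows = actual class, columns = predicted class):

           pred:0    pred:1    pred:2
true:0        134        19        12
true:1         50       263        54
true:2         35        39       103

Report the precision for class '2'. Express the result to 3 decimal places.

0.609

precision = TP/(TP+FP).
2: TP=103, FP=12+54=66 → 103/169 = 0.6095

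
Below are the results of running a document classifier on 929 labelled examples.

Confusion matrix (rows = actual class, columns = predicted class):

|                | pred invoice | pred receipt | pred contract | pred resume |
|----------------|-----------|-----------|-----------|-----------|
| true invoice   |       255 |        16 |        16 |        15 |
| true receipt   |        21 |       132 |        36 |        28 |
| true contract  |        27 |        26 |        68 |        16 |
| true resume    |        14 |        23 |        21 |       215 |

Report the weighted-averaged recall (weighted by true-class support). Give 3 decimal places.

0.721

Per-class recall (TP/(TP+FN)):
  invoice: TP=255, FN=16+16+15=47 → 255/302 = 0.8444
  receipt: TP=132, FN=21+36+28=85 → 132/217 = 0.6083
  contract: TP=68, FN=27+26+16=69 → 68/137 = 0.4964
  resume: TP=215, FN=14+23+21=58 → 215/273 = 0.7875
Weighted-recall = Σ (supportᵢ/N)·recallᵢ with N=929: (302/929)·0.8444 + (217/929)·0.6083 + (137/929)·0.4964 + (273/929)·0.7875 = 0.721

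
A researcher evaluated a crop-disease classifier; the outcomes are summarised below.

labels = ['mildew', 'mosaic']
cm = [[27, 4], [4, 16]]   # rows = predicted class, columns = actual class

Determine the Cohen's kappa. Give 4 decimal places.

Observed agreement pₒ = trace/N = 43/51 = 0.84314
Expected agreement pₑ = Σ (rowᵢ·colᵢ)/N² = (31·31 + 20·20)/51² = 0.52326
κ = (pₒ − pₑ)/(1 − pₑ) = (0.84314 − 0.52326)/(1 − 0.52326) = 0.6710

0.6710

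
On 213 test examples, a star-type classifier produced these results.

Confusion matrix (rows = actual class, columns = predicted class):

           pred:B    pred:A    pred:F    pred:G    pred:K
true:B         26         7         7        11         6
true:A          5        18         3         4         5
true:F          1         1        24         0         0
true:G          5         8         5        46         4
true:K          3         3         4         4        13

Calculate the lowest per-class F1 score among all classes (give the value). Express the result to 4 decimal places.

Per-class F1 score (2·TP/(2·TP+FP+FN)):
  B: TP=26, FP=5+1+5+3=14, FN=7+7+11+6=31 → 52/97 = 0.53608
  A: TP=18, FP=7+1+8+3=19, FN=5+3+4+5=17 → 36/72 = 0.50000
  F: TP=24, FP=7+3+5+4=19, FN=1+1+0+0=2 → 48/69 = 0.69565
  G: TP=46, FP=11+4+0+4=19, FN=5+8+5+4=22 → 92/133 = 0.69173
  K: TP=13, FP=6+5+0+4=15, FN=3+3+4+4=14 → 26/55 = 0.47273
Lowest is class 'K' with F1 score = 0.4727.

0.4727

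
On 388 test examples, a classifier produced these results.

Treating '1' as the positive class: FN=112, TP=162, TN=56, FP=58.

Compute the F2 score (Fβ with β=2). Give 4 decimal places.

Fβ = (1+β²)·TP / ((1+β²)·TP + β²·FN + FP), with β²=4
= 5·162 / (5·162 + 4·112 + 58) = 0.6155

0.6155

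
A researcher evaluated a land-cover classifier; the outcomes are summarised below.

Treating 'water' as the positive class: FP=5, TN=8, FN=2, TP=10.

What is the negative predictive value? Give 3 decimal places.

NPV = TN/(TN+FN) = 8/(8+2) = 0.800

0.800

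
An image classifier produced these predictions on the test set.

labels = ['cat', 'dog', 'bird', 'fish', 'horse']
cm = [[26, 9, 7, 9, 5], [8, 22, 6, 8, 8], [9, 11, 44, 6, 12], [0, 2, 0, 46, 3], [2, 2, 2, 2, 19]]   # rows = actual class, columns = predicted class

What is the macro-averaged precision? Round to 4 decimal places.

Per-class precision (TP/(TP+FP)):
  cat: TP=26, FP=8+9+0+2=19 → 26/45 = 0.57778
  dog: TP=22, FP=9+11+2+2=24 → 22/46 = 0.47826
  bird: TP=44, FP=7+6+0+2=15 → 44/59 = 0.74576
  fish: TP=46, FP=9+8+6+2=25 → 46/71 = 0.64789
  horse: TP=19, FP=5+8+12+3=28 → 19/47 = 0.40426
Macro-precision = mean = (0.57778 + 0.47826 + 0.74576 + 0.64789 + 0.40426) / 5 = 0.5708

0.5708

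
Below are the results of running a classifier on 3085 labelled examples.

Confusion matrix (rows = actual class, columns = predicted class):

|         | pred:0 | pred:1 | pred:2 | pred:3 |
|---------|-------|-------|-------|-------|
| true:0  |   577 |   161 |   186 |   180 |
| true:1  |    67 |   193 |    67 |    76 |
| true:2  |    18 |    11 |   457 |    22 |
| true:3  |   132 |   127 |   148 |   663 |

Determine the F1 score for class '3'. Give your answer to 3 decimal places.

Treat '3' as positive and all other classes as negative.
F1 score = 2·TP/(2·TP+FP+FN).
3: TP=663, FP=180+76+22=278, FN=132+127+148=407 → 1326/2011 = 0.6594

0.659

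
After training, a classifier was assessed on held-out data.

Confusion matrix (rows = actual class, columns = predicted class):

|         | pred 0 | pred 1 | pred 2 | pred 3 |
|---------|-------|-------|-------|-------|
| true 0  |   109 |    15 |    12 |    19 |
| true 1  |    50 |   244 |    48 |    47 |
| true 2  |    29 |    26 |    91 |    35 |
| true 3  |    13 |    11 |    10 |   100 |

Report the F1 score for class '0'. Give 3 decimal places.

0.612

F1 score = 2·TP/(2·TP+FP+FN).
0: TP=109, FP=50+29+13=92, FN=15+12+19=46 → 218/356 = 0.6124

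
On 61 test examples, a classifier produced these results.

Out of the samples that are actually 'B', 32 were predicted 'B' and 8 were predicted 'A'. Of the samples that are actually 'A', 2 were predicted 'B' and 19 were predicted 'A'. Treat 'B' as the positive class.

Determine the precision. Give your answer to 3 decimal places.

Precision = TP/(TP+FP) = 32/(32+2) = 32/34 = 0.941

0.941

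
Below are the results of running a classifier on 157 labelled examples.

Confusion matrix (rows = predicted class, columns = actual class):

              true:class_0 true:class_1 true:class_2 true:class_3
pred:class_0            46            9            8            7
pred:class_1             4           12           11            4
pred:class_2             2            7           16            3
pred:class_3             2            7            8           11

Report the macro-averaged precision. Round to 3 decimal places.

0.502

Per-class precision (TP/(TP+FP)):
  class_0: TP=46, FP=9+8+7=24 → 46/70 = 0.6571
  class_1: TP=12, FP=4+11+4=19 → 12/31 = 0.3871
  class_2: TP=16, FP=2+7+3=12 → 16/28 = 0.5714
  class_3: TP=11, FP=2+7+8=17 → 11/28 = 0.3929
Macro-precision = mean = (0.6571 + 0.3871 + 0.5714 + 0.3929) / 4 = 0.502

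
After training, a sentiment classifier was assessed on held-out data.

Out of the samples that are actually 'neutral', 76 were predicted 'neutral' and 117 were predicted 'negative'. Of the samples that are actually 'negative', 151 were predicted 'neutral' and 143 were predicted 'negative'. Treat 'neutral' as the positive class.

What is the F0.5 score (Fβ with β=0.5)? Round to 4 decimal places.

0.3451

Fβ = (1+β²)·TP / ((1+β²)·TP + β²·FN + FP), with β²=1/4
= 1.25·76 / (1.25·76 + 0.25·117 + 151) = 0.3451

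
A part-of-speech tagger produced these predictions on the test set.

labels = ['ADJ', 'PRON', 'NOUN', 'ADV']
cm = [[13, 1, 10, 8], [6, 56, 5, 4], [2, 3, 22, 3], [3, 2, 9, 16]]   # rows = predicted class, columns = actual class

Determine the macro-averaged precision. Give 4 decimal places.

0.6154

Per-class precision (TP/(TP+FP)):
  ADJ: TP=13, FP=1+10+8=19 → 13/32 = 0.40625
  PRON: TP=56, FP=6+5+4=15 → 56/71 = 0.78873
  NOUN: TP=22, FP=2+3+3=8 → 22/30 = 0.73333
  ADV: TP=16, FP=3+2+9=14 → 16/30 = 0.53333
Macro-precision = mean = (0.40625 + 0.78873 + 0.73333 + 0.53333) / 4 = 0.6154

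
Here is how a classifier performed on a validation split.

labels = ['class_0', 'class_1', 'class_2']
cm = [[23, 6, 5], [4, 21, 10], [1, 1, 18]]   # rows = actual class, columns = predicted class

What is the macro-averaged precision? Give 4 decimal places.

0.7056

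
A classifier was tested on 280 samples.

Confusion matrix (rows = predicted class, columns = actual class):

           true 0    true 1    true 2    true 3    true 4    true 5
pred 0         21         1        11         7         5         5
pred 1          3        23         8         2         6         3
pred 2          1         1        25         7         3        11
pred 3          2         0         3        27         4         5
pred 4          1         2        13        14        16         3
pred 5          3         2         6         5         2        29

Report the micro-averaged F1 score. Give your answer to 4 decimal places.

0.5036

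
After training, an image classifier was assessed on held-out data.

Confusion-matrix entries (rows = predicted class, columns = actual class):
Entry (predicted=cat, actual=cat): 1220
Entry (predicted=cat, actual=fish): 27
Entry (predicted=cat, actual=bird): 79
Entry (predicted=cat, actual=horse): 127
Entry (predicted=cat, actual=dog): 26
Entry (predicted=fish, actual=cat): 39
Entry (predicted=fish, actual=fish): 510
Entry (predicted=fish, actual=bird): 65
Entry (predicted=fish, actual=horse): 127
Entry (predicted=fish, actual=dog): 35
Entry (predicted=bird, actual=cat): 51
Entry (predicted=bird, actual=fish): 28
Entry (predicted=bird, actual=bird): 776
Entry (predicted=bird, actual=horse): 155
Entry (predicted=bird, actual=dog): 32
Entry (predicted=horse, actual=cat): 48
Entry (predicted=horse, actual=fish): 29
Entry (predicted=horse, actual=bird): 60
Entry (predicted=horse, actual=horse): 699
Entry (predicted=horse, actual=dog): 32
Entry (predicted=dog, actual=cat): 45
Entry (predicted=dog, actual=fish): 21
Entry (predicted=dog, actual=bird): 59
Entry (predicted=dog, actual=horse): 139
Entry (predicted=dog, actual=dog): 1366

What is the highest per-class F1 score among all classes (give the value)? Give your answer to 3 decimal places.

Per-class F1 score (2·TP/(2·TP+FP+FN)):
  cat: TP=1220, FP=27+79+127+26=259, FN=39+51+48+45=183 → 2440/2882 = 0.8466
  fish: TP=510, FP=39+65+127+35=266, FN=27+28+29+21=105 → 1020/1391 = 0.7333
  bird: TP=776, FP=51+28+155+32=266, FN=79+65+60+59=263 → 1552/2081 = 0.7458
  horse: TP=699, FP=48+29+60+32=169, FN=127+127+155+139=548 → 1398/2115 = 0.6610
  dog: TP=1366, FP=45+21+59+139=264, FN=26+35+32+32=125 → 2732/3121 = 0.8754
Highest is class 'dog' with F1 score = 0.875.

0.875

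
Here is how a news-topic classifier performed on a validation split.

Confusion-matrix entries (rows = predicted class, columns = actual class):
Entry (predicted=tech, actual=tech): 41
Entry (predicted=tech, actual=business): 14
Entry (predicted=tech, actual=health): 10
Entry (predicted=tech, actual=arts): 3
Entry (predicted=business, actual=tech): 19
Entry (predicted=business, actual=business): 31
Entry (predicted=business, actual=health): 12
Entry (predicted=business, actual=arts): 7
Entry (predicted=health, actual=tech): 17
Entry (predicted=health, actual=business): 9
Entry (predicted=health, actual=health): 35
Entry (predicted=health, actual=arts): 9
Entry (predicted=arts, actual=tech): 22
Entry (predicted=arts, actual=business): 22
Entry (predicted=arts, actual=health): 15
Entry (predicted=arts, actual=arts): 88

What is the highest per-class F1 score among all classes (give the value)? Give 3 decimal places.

Per-class F1 score (2·TP/(2·TP+FP+FN)):
  tech: TP=41, FP=14+10+3=27, FN=19+17+22=58 → 82/167 = 0.4910
  business: TP=31, FP=19+12+7=38, FN=14+9+22=45 → 62/145 = 0.4276
  health: TP=35, FP=17+9+9=35, FN=10+12+15=37 → 70/142 = 0.4930
  arts: TP=88, FP=22+22+15=59, FN=3+7+9=19 → 176/254 = 0.6929
Highest is class 'arts' with F1 score = 0.693.

0.693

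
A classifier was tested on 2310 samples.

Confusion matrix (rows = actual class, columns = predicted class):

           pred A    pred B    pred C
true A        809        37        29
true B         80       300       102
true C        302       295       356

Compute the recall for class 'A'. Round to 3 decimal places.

One-vs-rest for 'A': TP = diagonal; FP = other classes predicted 'A'; FN = 'A' predicted as other.
recall = TP/(TP+FN).
A: TP=809, FN=37+29=66 → 809/875 = 0.9246

0.925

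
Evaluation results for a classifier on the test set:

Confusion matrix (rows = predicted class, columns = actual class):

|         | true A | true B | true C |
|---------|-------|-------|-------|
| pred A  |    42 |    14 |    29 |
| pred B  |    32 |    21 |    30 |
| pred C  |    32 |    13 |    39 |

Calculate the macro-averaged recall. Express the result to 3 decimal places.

0.411

Per-class recall (TP/(TP+FN)):
  A: TP=42, FN=32+32=64 → 42/106 = 0.3962
  B: TP=21, FN=14+13=27 → 21/48 = 0.4375
  C: TP=39, FN=29+30=59 → 39/98 = 0.3980
Macro-recall = mean = (0.3962 + 0.4375 + 0.3980) / 3 = 0.411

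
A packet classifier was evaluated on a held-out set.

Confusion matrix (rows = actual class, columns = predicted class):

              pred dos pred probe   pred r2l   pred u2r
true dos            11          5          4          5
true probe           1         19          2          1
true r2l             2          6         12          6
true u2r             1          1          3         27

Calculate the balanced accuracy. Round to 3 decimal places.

Balanced accuracy = mean of per-class recall.
  dos: recall = 11/25 = 0.4400
  probe: recall = 19/23 = 0.8261
  r2l: recall = 12/26 = 0.4615
  u2r: recall = 27/32 = 0.8438
Mean = (0.4400 + 0.8261 + 0.4615 + 0.8438) / 4 = 0.643

0.643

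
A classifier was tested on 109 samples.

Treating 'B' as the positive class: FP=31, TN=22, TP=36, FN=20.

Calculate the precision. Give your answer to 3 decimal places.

Precision = TP/(TP+FP) = 36/(36+31) = 36/67 = 0.537

0.537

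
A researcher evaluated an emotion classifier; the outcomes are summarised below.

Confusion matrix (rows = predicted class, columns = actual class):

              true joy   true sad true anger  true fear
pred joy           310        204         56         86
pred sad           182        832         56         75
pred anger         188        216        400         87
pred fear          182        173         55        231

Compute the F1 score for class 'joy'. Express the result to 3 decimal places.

0.408

F1 score = 2·TP/(2·TP+FP+FN).
joy: TP=310, FP=204+56+86=346, FN=182+188+182=552 → 620/1518 = 0.4084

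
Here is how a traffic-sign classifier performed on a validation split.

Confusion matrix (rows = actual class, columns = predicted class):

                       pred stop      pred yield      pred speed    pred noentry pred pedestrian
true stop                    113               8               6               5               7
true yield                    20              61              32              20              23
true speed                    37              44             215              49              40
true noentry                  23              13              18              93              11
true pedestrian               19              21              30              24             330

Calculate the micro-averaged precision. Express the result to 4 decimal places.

0.6434

Micro-averaging pools counts across classes: ΣTP=812, ΣFP=450, ΣFN=450.
Micro-precision = TP/(TP+FP) on pooled counts = 0.6434 (equals overall accuracy in single-label multiclass).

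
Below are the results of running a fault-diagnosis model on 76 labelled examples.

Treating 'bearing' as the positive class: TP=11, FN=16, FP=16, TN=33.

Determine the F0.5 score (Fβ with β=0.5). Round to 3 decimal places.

Fβ = (1+β²)·TP / ((1+β²)·TP + β²·FN + FP), with β²=1/4
= 1.25·11 / (1.25·11 + 0.25·16 + 16) = 0.407

0.407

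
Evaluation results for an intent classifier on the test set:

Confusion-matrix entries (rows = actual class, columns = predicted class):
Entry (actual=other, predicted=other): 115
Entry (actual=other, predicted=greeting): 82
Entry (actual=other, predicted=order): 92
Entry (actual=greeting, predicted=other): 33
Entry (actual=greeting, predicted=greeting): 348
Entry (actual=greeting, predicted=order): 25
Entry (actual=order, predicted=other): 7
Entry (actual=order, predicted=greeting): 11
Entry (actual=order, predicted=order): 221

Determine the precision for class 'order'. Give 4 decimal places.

0.6538

Treat 'order' as positive and all other classes as negative.
precision = TP/(TP+FP).
order: TP=221, FP=92+25=117 → 221/338 = 0.65385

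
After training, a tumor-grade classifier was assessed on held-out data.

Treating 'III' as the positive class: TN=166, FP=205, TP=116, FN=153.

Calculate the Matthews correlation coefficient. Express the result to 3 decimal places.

MCC = (TP·TN − FP·FN) / √((TP+FP)(TP+FN)(TN+FP)(TN+FN))
Numerator = 116·166 − 205·153 = -12109
Denominator = √(321·269·371·319) = √10219317801 = 101090.6415
MCC = -12109 / 101090.6415 = -0.120

-0.120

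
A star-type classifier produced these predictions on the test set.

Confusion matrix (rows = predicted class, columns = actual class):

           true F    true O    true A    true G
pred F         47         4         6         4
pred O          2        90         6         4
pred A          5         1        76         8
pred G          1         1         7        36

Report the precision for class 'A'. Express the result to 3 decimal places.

precision = TP/(TP+FP).
A: TP=76, FP=5+1+8=14 → 76/90 = 0.8444

0.844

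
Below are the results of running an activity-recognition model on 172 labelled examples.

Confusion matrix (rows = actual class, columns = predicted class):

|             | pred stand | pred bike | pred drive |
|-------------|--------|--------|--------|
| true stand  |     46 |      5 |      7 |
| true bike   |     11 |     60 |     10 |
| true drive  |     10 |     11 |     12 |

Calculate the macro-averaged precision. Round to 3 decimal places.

0.630

Per-class precision (TP/(TP+FP)):
  stand: TP=46, FP=11+10=21 → 46/67 = 0.6866
  bike: TP=60, FP=5+11=16 → 60/76 = 0.7895
  drive: TP=12, FP=7+10=17 → 12/29 = 0.4138
Macro-precision = mean = (0.6866 + 0.7895 + 0.4138) / 3 = 0.630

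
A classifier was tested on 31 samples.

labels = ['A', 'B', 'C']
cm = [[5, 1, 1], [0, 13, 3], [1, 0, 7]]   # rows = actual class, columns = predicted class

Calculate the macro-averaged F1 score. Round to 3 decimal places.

0.791

Per-class F1 score (2·TP/(2·TP+FP+FN)):
  A: TP=5, FP=0+1=1, FN=1+1=2 → 10/13 = 0.7692
  B: TP=13, FP=1+0=1, FN=0+3=3 → 26/30 = 0.8667
  C: TP=7, FP=1+3=4, FN=1+0=1 → 14/19 = 0.7368
Macro-F1 score = mean = (0.7692 + 0.8667 + 0.7368) / 3 = 0.791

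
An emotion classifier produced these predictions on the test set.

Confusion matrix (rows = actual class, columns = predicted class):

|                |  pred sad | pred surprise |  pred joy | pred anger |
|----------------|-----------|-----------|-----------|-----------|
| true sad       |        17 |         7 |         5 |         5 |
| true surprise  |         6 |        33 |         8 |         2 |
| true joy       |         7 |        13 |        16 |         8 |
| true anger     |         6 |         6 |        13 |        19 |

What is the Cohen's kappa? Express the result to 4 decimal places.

0.3249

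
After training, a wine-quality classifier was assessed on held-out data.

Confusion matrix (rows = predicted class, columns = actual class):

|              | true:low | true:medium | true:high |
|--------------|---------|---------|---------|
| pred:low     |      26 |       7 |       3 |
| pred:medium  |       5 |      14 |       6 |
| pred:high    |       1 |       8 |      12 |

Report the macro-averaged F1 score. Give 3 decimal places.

0.618

Per-class F1 score (2·TP/(2·TP+FP+FN)):
  low: TP=26, FP=7+3=10, FN=5+1=6 → 52/68 = 0.7647
  medium: TP=14, FP=5+6=11, FN=7+8=15 → 28/54 = 0.5185
  high: TP=12, FP=1+8=9, FN=3+6=9 → 24/42 = 0.5714
Macro-F1 score = mean = (0.7647 + 0.5185 + 0.5714) / 3 = 0.618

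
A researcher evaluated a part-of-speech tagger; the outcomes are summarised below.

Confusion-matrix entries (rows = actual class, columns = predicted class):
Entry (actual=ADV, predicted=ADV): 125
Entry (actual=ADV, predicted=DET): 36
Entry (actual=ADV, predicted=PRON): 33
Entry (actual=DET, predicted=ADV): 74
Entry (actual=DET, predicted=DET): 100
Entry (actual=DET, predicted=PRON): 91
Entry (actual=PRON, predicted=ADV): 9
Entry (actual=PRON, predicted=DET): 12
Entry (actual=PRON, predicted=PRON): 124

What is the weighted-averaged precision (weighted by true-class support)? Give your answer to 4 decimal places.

0.6095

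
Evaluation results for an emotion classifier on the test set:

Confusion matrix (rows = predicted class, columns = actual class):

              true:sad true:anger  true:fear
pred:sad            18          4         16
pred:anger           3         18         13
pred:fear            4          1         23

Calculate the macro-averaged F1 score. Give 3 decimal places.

Per-class F1 score (2·TP/(2·TP+FP+FN)):
  sad: TP=18, FP=4+16=20, FN=3+4=7 → 36/63 = 0.5714
  anger: TP=18, FP=3+13=16, FN=4+1=5 → 36/57 = 0.6316
  fear: TP=23, FP=4+1=5, FN=16+13=29 → 46/80 = 0.5750
Macro-F1 score = mean = (0.5714 + 0.6316 + 0.5750) / 3 = 0.593

0.593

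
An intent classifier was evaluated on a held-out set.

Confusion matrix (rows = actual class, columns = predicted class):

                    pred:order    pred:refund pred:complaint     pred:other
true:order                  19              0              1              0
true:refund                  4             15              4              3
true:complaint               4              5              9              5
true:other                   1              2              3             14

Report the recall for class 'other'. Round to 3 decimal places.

0.700

recall = TP/(TP+FN).
other: TP=14, FN=1+2+3=6 → 14/20 = 0.7000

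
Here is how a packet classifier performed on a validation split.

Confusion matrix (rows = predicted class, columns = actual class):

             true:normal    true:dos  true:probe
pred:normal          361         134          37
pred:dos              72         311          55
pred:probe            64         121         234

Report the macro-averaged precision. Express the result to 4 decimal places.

0.6490

Per-class precision (TP/(TP+FP)):
  normal: TP=361, FP=134+37=171 → 361/532 = 0.67857
  dos: TP=311, FP=72+55=127 → 311/438 = 0.71005
  probe: TP=234, FP=64+121=185 → 234/419 = 0.55847
Macro-precision = mean = (0.67857 + 0.71005 + 0.55847) / 3 = 0.6490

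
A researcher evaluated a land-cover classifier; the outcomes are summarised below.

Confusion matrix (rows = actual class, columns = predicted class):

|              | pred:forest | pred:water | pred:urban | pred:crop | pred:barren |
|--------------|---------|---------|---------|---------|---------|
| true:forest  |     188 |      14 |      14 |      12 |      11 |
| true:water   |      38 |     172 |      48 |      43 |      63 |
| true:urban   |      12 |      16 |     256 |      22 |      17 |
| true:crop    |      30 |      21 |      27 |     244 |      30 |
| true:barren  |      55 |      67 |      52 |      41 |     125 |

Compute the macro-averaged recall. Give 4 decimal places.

Per-class recall (TP/(TP+FN)):
  forest: TP=188, FN=14+14+12+11=51 → 188/239 = 0.78661
  water: TP=172, FN=38+48+43+63=192 → 172/364 = 0.47253
  urban: TP=256, FN=12+16+22+17=67 → 256/323 = 0.79257
  crop: TP=244, FN=30+21+27+30=108 → 244/352 = 0.69318
  barren: TP=125, FN=55+67+52+41=215 → 125/340 = 0.36765
Macro-recall = mean = (0.78661 + 0.47253 + 0.79257 + 0.69318 + 0.36765) / 5 = 0.6225

0.6225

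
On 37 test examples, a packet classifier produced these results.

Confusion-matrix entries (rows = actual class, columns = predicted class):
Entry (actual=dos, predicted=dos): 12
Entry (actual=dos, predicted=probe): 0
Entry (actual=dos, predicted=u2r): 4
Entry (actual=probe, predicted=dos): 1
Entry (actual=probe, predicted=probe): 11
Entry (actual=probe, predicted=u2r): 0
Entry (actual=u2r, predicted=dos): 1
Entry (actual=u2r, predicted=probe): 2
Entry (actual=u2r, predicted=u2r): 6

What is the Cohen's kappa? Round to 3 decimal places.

Observed agreement pₒ = trace/N = 29/37 = 0.7838
Expected agreement pₑ = Σ (rowᵢ·colᵢ)/N² = (16·14 + 12·13 + 9·10)/37² = 0.3433
κ = (pₒ − pₑ)/(1 − pₑ) = (0.7838 − 0.3433)/(1 − 0.3433) = 0.671

0.671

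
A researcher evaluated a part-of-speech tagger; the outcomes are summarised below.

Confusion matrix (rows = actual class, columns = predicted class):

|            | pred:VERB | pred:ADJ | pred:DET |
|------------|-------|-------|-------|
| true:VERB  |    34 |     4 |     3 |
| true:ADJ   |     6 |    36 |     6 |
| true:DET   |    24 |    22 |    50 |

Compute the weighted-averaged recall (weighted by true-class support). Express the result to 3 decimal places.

0.649

Per-class recall (TP/(TP+FN)):
  VERB: TP=34, FN=4+3=7 → 34/41 = 0.8293
  ADJ: TP=36, FN=6+6=12 → 36/48 = 0.7500
  DET: TP=50, FN=24+22=46 → 50/96 = 0.5208
Weighted-recall = Σ (supportᵢ/N)·recallᵢ with N=185: (41/185)·0.8293 + (48/185)·0.7500 + (96/185)·0.5208 = 0.649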